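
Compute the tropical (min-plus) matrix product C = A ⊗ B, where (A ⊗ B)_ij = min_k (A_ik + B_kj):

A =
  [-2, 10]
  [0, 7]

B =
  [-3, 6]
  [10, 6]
A ⊗ B =
  [-5, 4]
  [-3, 6]

Apply the min-plus product entry-by-entry:
  C[0][0] = min over k of (A[0][0] + B[0][0] = -2 + -3 = -5, A[0][1] + B[1][0] = 10 + 10 = 20) = -5 (attained at k = 0)
  C[0][1] = min over k of (A[0][0] + B[0][1] = -2 + 6 = 4, A[0][1] + B[1][1] = 10 + 6 = 16) = 4 (attained at k = 0)
  C[1][0] = min over k of (A[1][0] + B[0][0] = 0 + -3 = -3, A[1][1] + B[1][0] = 7 + 10 = 17) = -3 (attained at k = 0)
  C[1][1] = min over k of (A[1][0] + B[0][1] = 0 + 6 = 6, A[1][1] + B[1][1] = 7 + 6 = 13) = 6 (attained at k = 0)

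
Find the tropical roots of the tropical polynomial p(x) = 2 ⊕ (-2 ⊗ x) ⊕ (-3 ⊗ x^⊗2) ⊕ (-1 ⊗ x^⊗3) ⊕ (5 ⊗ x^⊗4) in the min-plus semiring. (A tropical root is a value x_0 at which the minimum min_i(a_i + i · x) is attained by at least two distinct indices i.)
Roots: {-6, -2, 1, 4}

Each tropical root is a break point of the lower envelope of the lines y = a_i + i · x (there are 5 lines, with slopes 0, 1, ..., 4). Only the lines that attain the minimum somewhere contribute to roots; other lines are dominated. Here the surviving (envelope) indices are i = 4, i = 3, i = 2, i = 1, i = 0.
Intersections between consecutive envelope lines give the roots: for adjacent envelope indices i < j the intersection is x = (a_i − a_j) / (j − i). Reading off the sorted break points: {-6, -2, 1, 4}.
Verification: at each break x_0, at least two indices attain the minimum of min_i(a_i + i · x_0).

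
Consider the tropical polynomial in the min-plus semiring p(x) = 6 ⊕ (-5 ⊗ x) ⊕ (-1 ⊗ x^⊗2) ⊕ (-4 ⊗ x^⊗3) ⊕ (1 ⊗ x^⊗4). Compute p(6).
p(6) = 1

A tropical monomial a ⊗ x^⊗i evaluates to a + i · x. Evaluating each term at x = 6:
  Term 0 contributes 6 + 0 · 6 = 6
  Term 1 contributes -5 + 1 · 6 = 1
  Term 2 contributes -1 + 2 · 6 = 11
  Term 3 contributes -4 + 3 · 6 = 14
  Term 4 contributes 1 + 4 · 6 = 25
p(6) = ⊕ of these = min[6, 1, 11, 14, 25] = 1.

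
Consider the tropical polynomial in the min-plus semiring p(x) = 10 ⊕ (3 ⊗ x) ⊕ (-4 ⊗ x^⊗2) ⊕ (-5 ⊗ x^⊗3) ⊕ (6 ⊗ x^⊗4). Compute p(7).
p(7) = 10

A tropical monomial a ⊗ x^⊗i evaluates to a + i · x. Evaluating each term at x = 7:
  Term 0 contributes 10 + 0 · 7 = 10
  Term 1 contributes 3 + 1 · 7 = 10
  Term 2 contributes -4 + 2 · 7 = 10
  Term 3 contributes -5 + 3 · 7 = 16
  Term 4 contributes 6 + 4 · 7 = 34
p(7) = ⊕ of these = min[10, 10, 10, 16, 34] = 10.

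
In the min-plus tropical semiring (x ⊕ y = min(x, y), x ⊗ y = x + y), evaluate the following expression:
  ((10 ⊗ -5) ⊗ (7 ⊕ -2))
((10 ⊗ -5) ⊗ (7 ⊕ -2)) = 3

Expand innermost to outermost. Recall ⊕ takes the minimum of its arguments and ⊗ takes their sum. Working out the expression ((10 ⊗ -5) ⊗ (7 ⊕ -2)) gives 3.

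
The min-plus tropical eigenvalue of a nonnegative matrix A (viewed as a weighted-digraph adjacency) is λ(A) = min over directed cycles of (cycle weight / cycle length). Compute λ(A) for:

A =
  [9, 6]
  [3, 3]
λ(A) = 3

Enumerate directed cycles and compute their means (weight / length). Sample:
  cycle 0 → 0: weight = 9, length = 1, mean = 9/1 ≈ 9.000
  cycle 1 → 1: weight = 3, length = 1, mean = 3/1 ≈ 3.000
  cycle 0 → 1 → 0: weight = 9, length = 2, mean = 9/2 ≈ 4.500
  cycle 1 → 0 → 1: weight = 9, length = 2, mean = 9/2 ≈ 4.500
Minimum mean = 3.000, attained e.g. along the cycle 1 → 1 with weight 3 and length 1. So λ(A) = 3/1 = 3.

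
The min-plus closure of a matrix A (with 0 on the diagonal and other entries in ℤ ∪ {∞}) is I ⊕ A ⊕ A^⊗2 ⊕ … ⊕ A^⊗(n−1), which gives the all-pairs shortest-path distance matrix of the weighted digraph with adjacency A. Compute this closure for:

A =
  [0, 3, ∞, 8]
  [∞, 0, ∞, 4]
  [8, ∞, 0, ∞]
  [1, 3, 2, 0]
Closure =
  [0, 3, 9, 7]
  [5, 0, 6, 4]
  [8, 11, 0, 15]
  [1, 3, 2, 0]

This is the Floyd-Warshall all-pairs shortest-path computation. For each intermediate vertex k = 0, 1, …, 3, update dist[i][j] ← min(dist[i][j], dist[i][k] + dist[k][j]). The final matrix gives, for each (i, j), the minimum total weight of any directed path from i to j (possibly empty when i = j).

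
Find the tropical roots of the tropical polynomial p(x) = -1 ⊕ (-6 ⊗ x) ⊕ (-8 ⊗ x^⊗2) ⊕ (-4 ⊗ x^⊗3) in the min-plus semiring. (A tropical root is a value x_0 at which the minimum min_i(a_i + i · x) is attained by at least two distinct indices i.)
Roots: {-4, 2, 5}

Each tropical root is a break point of the lower envelope of the lines y = a_i + i · x (there are 4 lines, with slopes 0, 1, ..., 3). Only the lines that attain the minimum somewhere contribute to roots; other lines are dominated. Here the surviving (envelope) indices are i = 3, i = 2, i = 1, i = 0.
Intersections between consecutive envelope lines give the roots: for adjacent envelope indices i < j the intersection is x = (a_i − a_j) / (j − i). Reading off the sorted break points: {-4, 2, 5}.
Verification: at each break x_0, at least two indices attain the minimum of min_i(a_i + i · x_0).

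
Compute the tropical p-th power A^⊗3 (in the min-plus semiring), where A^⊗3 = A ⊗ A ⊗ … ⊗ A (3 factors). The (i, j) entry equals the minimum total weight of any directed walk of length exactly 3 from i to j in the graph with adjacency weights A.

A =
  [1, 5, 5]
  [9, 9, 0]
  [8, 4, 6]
A^⊗3 =
  [3, 7, 6]
  [9, 10, 4]
  [10, 8, 10]

Each entry (A^⊗3)_ij equals the minimum over all length-3 walks i = v_0 → v_1 → … → v_3 = j of Σ_t A[v_t][v_{t+1}]. For example, for (i, j) = (0, 2) we minimise over 9 possible intermediate vertex sequences; the minimum is 6, attained along the walk 0 → 0 → 1 → 2.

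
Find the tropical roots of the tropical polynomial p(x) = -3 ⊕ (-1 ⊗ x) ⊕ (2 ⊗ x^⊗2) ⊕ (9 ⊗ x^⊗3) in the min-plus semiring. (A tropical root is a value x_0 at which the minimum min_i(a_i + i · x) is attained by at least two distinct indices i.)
Roots: {-7, -3, -2}

Each tropical root is a break point of the lower envelope of the lines y = a_i + i · x (there are 4 lines, with slopes 0, 1, ..., 3). Only the lines that attain the minimum somewhere contribute to roots; other lines are dominated. Here the surviving (envelope) indices are i = 3, i = 2, i = 1, i = 0.
Intersections between consecutive envelope lines give the roots: for adjacent envelope indices i < j the intersection is x = (a_i − a_j) / (j − i). Reading off the sorted break points: {-7, -3, -2}.
Verification: at each break x_0, at least two indices attain the minimum of min_i(a_i + i · x_0).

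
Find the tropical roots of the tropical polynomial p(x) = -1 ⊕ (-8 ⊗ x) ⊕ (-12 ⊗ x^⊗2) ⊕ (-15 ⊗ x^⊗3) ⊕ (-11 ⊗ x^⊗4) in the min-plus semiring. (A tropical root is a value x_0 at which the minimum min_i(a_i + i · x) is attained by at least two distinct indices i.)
Roots: {-4, 3, 4, 7}

Each tropical root is a break point of the lower envelope of the lines y = a_i + i · x (there are 5 lines, with slopes 0, 1, ..., 4). Only the lines that attain the minimum somewhere contribute to roots; other lines are dominated. Here the surviving (envelope) indices are i = 4, i = 3, i = 2, i = 1, i = 0.
Intersections between consecutive envelope lines give the roots: for adjacent envelope indices i < j the intersection is x = (a_i − a_j) / (j − i). Reading off the sorted break points: {-4, 3, 4, 7}.
Verification: at each break x_0, at least two indices attain the minimum of min_i(a_i + i · x_0).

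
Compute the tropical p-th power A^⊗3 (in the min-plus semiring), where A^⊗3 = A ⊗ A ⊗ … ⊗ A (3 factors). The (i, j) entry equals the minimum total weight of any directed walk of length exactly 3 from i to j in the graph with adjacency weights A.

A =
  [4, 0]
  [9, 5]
A^⊗3 =
  [12, 8]
  [17, 13]

Each entry (A^⊗3)_ij equals the minimum over all length-3 walks i = v_0 → v_1 → … → v_3 = j of Σ_t A[v_t][v_{t+1}]. For example, for (i, j) = (0, 1) we minimise over 4 possible intermediate vertex sequences; the minimum is 8, attained along the walk 0 → 0 → 0 → 1.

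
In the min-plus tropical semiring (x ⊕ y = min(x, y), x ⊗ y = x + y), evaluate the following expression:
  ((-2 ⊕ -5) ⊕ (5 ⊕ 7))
((-2 ⊕ -5) ⊕ (5 ⊕ 7)) = -5

Expand innermost to outermost. Recall ⊕ takes the minimum of its arguments and ⊗ takes their sum. Working out the expression ((-2 ⊕ -5) ⊕ (5 ⊕ 7)) gives -5.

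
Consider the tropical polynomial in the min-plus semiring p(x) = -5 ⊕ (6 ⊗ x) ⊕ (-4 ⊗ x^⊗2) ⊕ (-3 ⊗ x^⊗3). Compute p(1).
p(1) = -5

A tropical monomial a ⊗ x^⊗i evaluates to a + i · x. Evaluating each term at x = 1:
  Term 0 contributes -5 + 0 · 1 = -5
  Term 1 contributes 6 + 1 · 1 = 7
  Term 2 contributes -4 + 2 · 1 = -2
  Term 3 contributes -3 + 3 · 1 = 0
p(1) = ⊕ of these = min[-5, 7, -2, 0] = -5.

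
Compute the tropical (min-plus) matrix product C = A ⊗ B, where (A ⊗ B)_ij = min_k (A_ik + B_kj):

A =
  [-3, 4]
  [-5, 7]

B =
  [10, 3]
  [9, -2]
A ⊗ B =
  [7, 0]
  [5, -2]

Apply the min-plus product entry-by-entry:
  C[0][0] = min over k of (A[0][0] + B[0][0] = -3 + 10 = 7, A[0][1] + B[1][0] = 4 + 9 = 13) = 7 (attained at k = 0)
  C[0][1] = min over k of (A[0][0] + B[0][1] = -3 + 3 = 0, A[0][1] + B[1][1] = 4 + -2 = 2) = 0 (attained at k = 0)
  C[1][0] = min over k of (A[1][0] + B[0][0] = -5 + 10 = 5, A[1][1] + B[1][0] = 7 + 9 = 16) = 5 (attained at k = 0)
  C[1][1] = min over k of (A[1][0] + B[0][1] = -5 + 3 = -2, A[1][1] + B[1][1] = 7 + -2 = 5) = -2 (attained at k = 0)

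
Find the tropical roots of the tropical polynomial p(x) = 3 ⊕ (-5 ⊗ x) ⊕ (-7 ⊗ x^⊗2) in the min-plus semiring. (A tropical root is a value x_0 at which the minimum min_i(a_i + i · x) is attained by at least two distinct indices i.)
Roots: {2, 8}

Each tropical root is a break point of the lower envelope of the lines y = a_i + i · x (there are 3 lines, with slopes 0, 1, ..., 2). Only the lines that attain the minimum somewhere contribute to roots; other lines are dominated. Here the surviving (envelope) indices are i = 2, i = 1, i = 0.
Intersections between consecutive envelope lines give the roots: for adjacent envelope indices i < j the intersection is x = (a_i − a_j) / (j − i). Reading off the sorted break points: {2, 8}.
Verification: at each break x_0, at least two indices attain the minimum of min_i(a_i + i · x_0).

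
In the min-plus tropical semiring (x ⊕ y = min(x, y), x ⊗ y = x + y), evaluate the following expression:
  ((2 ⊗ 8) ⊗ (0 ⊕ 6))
((2 ⊗ 8) ⊗ (0 ⊕ 6)) = 10

Expand innermost to outermost. Recall ⊕ takes the minimum of its arguments and ⊗ takes their sum. Working out the expression ((2 ⊗ 8) ⊗ (0 ⊕ 6)) gives 10.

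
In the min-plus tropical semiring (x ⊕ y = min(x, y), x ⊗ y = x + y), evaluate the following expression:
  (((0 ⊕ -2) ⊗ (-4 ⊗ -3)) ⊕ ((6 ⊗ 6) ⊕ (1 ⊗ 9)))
(((0 ⊕ -2) ⊗ (-4 ⊗ -3)) ⊕ ((6 ⊗ 6) ⊕ (1 ⊗ 9))) = -9

Expand innermost to outermost. Recall ⊕ takes the minimum of its arguments and ⊗ takes their sum. Working out the expression (((0 ⊕ -2) ⊗ (-4 ⊗ -3)) ⊕ ((6 ⊗ 6) ⊕ (1 ⊗ 9))) gives -9.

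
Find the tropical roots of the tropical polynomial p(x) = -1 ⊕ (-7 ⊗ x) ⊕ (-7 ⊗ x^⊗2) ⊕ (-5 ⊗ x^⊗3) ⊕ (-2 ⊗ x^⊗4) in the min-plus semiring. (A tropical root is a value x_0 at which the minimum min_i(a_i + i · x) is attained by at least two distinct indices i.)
Roots: {-3, -2, 0, 6}

Each tropical root is a break point of the lower envelope of the lines y = a_i + i · x (there are 5 lines, with slopes 0, 1, ..., 4). Only the lines that attain the minimum somewhere contribute to roots; other lines are dominated. Here the surviving (envelope) indices are i = 4, i = 3, i = 2, i = 1, i = 0.
Intersections between consecutive envelope lines give the roots: for adjacent envelope indices i < j the intersection is x = (a_i − a_j) / (j − i). Reading off the sorted break points: {-3, -2, 0, 6}.
Verification: at each break x_0, at least two indices attain the minimum of min_i(a_i + i · x_0).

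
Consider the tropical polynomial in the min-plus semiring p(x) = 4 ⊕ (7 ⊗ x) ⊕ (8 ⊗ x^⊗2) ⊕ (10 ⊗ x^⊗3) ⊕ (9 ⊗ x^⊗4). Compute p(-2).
p(-2) = 1

A tropical monomial a ⊗ x^⊗i evaluates to a + i · x. Evaluating each term at x = -2:
  Term 0 contributes 4 + 0 · -2 = 4
  Term 1 contributes 7 + 1 · -2 = 5
  Term 2 contributes 8 + 2 · -2 = 4
  Term 3 contributes 10 + 3 · -2 = 4
  Term 4 contributes 9 + 4 · -2 = 1
p(-2) = ⊕ of these = min[4, 5, 4, 4, 1] = 1.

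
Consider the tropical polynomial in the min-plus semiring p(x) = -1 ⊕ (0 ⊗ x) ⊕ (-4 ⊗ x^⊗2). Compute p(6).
p(6) = -1

A tropical monomial a ⊗ x^⊗i evaluates to a + i · x. Evaluating each term at x = 6:
  Term 0 contributes -1 + 0 · 6 = -1
  Term 1 contributes 0 + 1 · 6 = 6
  Term 2 contributes -4 + 2 · 6 = 8
p(6) = ⊕ of these = min[-1, 6, 8] = -1.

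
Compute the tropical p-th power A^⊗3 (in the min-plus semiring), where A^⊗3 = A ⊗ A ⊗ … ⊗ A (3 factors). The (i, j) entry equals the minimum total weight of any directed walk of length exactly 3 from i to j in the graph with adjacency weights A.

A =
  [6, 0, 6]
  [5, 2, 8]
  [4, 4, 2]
A^⊗3 =
  [7, 4, 10]
  [9, 6, 12]
  [8, 6, 6]

Each entry (A^⊗3)_ij equals the minimum over all length-3 walks i = v_0 → v_1 → … → v_3 = j of Σ_t A[v_t][v_{t+1}]. For example, for (i, j) = (0, 2) we minimise over 9 possible intermediate vertex sequences; the minimum is 10, attained along the walk 0 → 1 → 1 → 2.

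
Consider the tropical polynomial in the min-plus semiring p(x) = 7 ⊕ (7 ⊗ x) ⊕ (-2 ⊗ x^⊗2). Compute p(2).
p(2) = 2

A tropical monomial a ⊗ x^⊗i evaluates to a + i · x. Evaluating each term at x = 2:
  Term 0 contributes 7 + 0 · 2 = 7
  Term 1 contributes 7 + 1 · 2 = 9
  Term 2 contributes -2 + 2 · 2 = 2
p(2) = ⊕ of these = min[7, 9, 2] = 2.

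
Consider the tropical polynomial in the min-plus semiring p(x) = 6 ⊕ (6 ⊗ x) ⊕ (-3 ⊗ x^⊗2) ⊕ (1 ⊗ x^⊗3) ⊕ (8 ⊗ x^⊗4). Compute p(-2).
p(-2) = -7

A tropical monomial a ⊗ x^⊗i evaluates to a + i · x. Evaluating each term at x = -2:
  Term 0 contributes 6 + 0 · -2 = 6
  Term 1 contributes 6 + 1 · -2 = 4
  Term 2 contributes -3 + 2 · -2 = -7
  Term 3 contributes 1 + 3 · -2 = -5
  Term 4 contributes 8 + 4 · -2 = 0
p(-2) = ⊕ of these = min[6, 4, -7, -5, 0] = -7.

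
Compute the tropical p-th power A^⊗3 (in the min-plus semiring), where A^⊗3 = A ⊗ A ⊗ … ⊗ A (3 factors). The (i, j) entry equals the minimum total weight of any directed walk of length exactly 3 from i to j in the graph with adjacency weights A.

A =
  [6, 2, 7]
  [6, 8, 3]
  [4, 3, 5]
A^⊗3 =
  [9, 8, 10]
  [12, 9, 9]
  [10, 9, 9]

Each entry (A^⊗3)_ij equals the minimum over all length-3 walks i = v_0 → v_1 → … → v_3 = j of Σ_t A[v_t][v_{t+1}]. For example, for (i, j) = (0, 2) we minimise over 9 possible intermediate vertex sequences; the minimum is 10, attained along the walk 0 → 1 → 2 → 2.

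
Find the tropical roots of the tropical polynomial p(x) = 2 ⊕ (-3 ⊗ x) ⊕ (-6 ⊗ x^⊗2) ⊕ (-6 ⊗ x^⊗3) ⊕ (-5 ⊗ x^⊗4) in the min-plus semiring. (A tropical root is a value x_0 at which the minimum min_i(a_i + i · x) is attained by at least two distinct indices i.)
Roots: {-1, 0, 3, 5}

Each tropical root is a break point of the lower envelope of the lines y = a_i + i · x (there are 5 lines, with slopes 0, 1, ..., 4). Only the lines that attain the minimum somewhere contribute to roots; other lines are dominated. Here the surviving (envelope) indices are i = 4, i = 3, i = 2, i = 1, i = 0.
Intersections between consecutive envelope lines give the roots: for adjacent envelope indices i < j the intersection is x = (a_i − a_j) / (j − i). Reading off the sorted break points: {-1, 0, 3, 5}.
Verification: at each break x_0, at least two indices attain the minimum of min_i(a_i + i · x_0).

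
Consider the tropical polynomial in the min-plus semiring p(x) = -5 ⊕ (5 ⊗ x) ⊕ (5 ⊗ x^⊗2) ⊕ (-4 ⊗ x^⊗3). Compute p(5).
p(5) = -5

A tropical monomial a ⊗ x^⊗i evaluates to a + i · x. Evaluating each term at x = 5:
  Term 0 contributes -5 + 0 · 5 = -5
  Term 1 contributes 5 + 1 · 5 = 10
  Term 2 contributes 5 + 2 · 5 = 15
  Term 3 contributes -4 + 3 · 5 = 11
p(5) = ⊕ of these = min[-5, 10, 15, 11] = -5.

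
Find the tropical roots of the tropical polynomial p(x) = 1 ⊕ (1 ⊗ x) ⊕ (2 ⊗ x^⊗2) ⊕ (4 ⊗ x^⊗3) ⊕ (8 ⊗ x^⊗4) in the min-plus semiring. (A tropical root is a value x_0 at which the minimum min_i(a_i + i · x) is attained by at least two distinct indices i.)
Roots: {-4, -2, -1, 0}

Each tropical root is a break point of the lower envelope of the lines y = a_i + i · x (there are 5 lines, with slopes 0, 1, ..., 4). Only the lines that attain the minimum somewhere contribute to roots; other lines are dominated. Here the surviving (envelope) indices are i = 4, i = 3, i = 2, i = 1, i = 0.
Intersections between consecutive envelope lines give the roots: for adjacent envelope indices i < j the intersection is x = (a_i − a_j) / (j − i). Reading off the sorted break points: {-4, -2, -1, 0}.
Verification: at each break x_0, at least two indices attain the minimum of min_i(a_i + i · x_0).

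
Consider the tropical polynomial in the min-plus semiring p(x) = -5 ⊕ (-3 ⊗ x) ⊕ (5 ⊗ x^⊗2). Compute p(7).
p(7) = -5

A tropical monomial a ⊗ x^⊗i evaluates to a + i · x. Evaluating each term at x = 7:
  Term 0 contributes -5 + 0 · 7 = -5
  Term 1 contributes -3 + 1 · 7 = 4
  Term 2 contributes 5 + 2 · 7 = 19
p(7) = ⊕ of these = min[-5, 4, 19] = -5.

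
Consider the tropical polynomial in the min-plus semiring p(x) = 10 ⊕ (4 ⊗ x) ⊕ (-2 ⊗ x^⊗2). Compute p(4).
p(4) = 6

A tropical monomial a ⊗ x^⊗i evaluates to a + i · x. Evaluating each term at x = 4:
  Term 0 contributes 10 + 0 · 4 = 10
  Term 1 contributes 4 + 1 · 4 = 8
  Term 2 contributes -2 + 2 · 4 = 6
p(4) = ⊕ of these = min[10, 8, 6] = 6.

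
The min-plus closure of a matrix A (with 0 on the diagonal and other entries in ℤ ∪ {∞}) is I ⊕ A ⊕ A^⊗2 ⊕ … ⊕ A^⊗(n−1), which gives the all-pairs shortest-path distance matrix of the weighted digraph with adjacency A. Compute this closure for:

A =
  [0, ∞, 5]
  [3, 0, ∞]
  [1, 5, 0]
Closure =
  [0, 10, 5]
  [3, 0, 8]
  [1, 5, 0]

This is the Floyd-Warshall all-pairs shortest-path computation. For each intermediate vertex k = 0, 1, …, 2, update dist[i][j] ← min(dist[i][j], dist[i][k] + dist[k][j]). The final matrix gives, for each (i, j), the minimum total weight of any directed path from i to j (possibly empty when i = j).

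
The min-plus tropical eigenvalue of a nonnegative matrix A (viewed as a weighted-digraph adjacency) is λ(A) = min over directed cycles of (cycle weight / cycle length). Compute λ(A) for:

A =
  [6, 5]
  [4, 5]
λ(A) = 9/2

Enumerate directed cycles and compute their means (weight / length). Sample:
  cycle 0 → 0: weight = 6, length = 1, mean = 6/1 ≈ 6.000
  cycle 1 → 1: weight = 5, length = 1, mean = 5/1 ≈ 5.000
  cycle 0 → 1 → 0: weight = 9, length = 2, mean = 9/2 ≈ 4.500
  cycle 1 → 0 → 1: weight = 9, length = 2, mean = 9/2 ≈ 4.500
Minimum mean = 4.500, attained e.g. along the cycle 0 → 1 → 0 with weight 9 and length 2. So λ(A) = 9/2 = 9/2.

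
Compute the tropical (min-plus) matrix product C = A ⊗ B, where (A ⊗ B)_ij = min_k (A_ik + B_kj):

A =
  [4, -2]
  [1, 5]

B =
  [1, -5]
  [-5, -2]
A ⊗ B =
  [-7, -4]
  [0, -4]

Apply the min-plus product entry-by-entry:
  C[0][0] = min over k of (A[0][0] + B[0][0] = 4 + 1 = 5, A[0][1] + B[1][0] = -2 + -5 = -7) = -7 (attained at k = 1)
  C[0][1] = min over k of (A[0][0] + B[0][1] = 4 + -5 = -1, A[0][1] + B[1][1] = -2 + -2 = -4) = -4 (attained at k = 1)
  C[1][0] = min over k of (A[1][0] + B[0][0] = 1 + 1 = 2, A[1][1] + B[1][0] = 5 + -5 = 0) = 0 (attained at k = 1)
  C[1][1] = min over k of (A[1][0] + B[0][1] = 1 + -5 = -4, A[1][1] + B[1][1] = 5 + -2 = 3) = -4 (attained at k = 0)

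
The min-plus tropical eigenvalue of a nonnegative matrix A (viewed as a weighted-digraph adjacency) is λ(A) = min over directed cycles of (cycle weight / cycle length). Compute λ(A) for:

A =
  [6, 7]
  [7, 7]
λ(A) = 6

Enumerate directed cycles and compute their means (weight / length). Sample:
  cycle 0 → 0: weight = 6, length = 1, mean = 6/1 ≈ 6.000
  cycle 1 → 1: weight = 7, length = 1, mean = 7/1 ≈ 7.000
  cycle 0 → 1 → 0: weight = 14, length = 2, mean = 14/2 ≈ 7.000
  cycle 1 → 0 → 1: weight = 14, length = 2, mean = 14/2 ≈ 7.000
Minimum mean = 6.000, attained e.g. along the cycle 0 → 0 with weight 6 and length 1. So λ(A) = 6/1 = 6.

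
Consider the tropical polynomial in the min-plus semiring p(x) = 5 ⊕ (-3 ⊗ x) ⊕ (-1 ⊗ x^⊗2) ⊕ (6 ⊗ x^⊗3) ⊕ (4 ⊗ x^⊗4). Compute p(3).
p(3) = 0

A tropical monomial a ⊗ x^⊗i evaluates to a + i · x. Evaluating each term at x = 3:
  Term 0 contributes 5 + 0 · 3 = 5
  Term 1 contributes -3 + 1 · 3 = 0
  Term 2 contributes -1 + 2 · 3 = 5
  Term 3 contributes 6 + 3 · 3 = 15
  Term 4 contributes 4 + 4 · 3 = 16
p(3) = ⊕ of these = min[5, 0, 5, 15, 16] = 0.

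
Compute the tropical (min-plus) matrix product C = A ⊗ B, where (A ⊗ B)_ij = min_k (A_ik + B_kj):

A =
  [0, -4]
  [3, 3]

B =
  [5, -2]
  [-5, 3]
A ⊗ B =
  [-9, -2]
  [-2, 1]

Apply the min-plus product entry-by-entry:
  C[0][0] = min over k of (A[0][0] + B[0][0] = 0 + 5 = 5, A[0][1] + B[1][0] = -4 + -5 = -9) = -9 (attained at k = 1)
  C[0][1] = min over k of (A[0][0] + B[0][1] = 0 + -2 = -2, A[0][1] + B[1][1] = -4 + 3 = -1) = -2 (attained at k = 0)
  C[1][0] = min over k of (A[1][0] + B[0][0] = 3 + 5 = 8, A[1][1] + B[1][0] = 3 + -5 = -2) = -2 (attained at k = 1)
  C[1][1] = min over k of (A[1][0] + B[0][1] = 3 + -2 = 1, A[1][1] + B[1][1] = 3 + 3 = 6) = 1 (attained at k = 0)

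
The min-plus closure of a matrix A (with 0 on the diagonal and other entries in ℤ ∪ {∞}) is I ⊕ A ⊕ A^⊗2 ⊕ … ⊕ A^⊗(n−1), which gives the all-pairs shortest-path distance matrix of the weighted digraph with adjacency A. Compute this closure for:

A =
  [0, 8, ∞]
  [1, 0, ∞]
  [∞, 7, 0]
Closure =
  [0, 8, ∞]
  [1, 0, ∞]
  [8, 7, 0]

This is the Floyd-Warshall all-pairs shortest-path computation. For each intermediate vertex k = 0, 1, …, 2, update dist[i][j] ← min(dist[i][j], dist[i][k] + dist[k][j]). The final matrix gives, for each (i, j), the minimum total weight of any directed path from i to j (possibly empty when i = j).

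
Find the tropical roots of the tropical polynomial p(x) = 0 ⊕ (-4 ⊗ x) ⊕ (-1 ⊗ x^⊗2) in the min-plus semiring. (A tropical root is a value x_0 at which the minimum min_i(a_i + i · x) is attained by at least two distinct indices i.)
Roots: {-3, 4}

Each tropical root is a break point of the lower envelope of the lines y = a_i + i · x (there are 3 lines, with slopes 0, 1, ..., 2). Only the lines that attain the minimum somewhere contribute to roots; other lines are dominated. Here the surviving (envelope) indices are i = 2, i = 1, i = 0.
Intersections between consecutive envelope lines give the roots: for adjacent envelope indices i < j the intersection is x = (a_i − a_j) / (j − i). Reading off the sorted break points: {-3, 4}.
Verification: at each break x_0, at least two indices attain the minimum of min_i(a_i + i · x_0).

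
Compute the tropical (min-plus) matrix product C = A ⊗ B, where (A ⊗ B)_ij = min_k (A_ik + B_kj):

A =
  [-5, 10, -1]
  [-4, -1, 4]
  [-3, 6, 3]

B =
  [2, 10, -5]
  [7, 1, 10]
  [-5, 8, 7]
A ⊗ B =
  [-6, 5, -10]
  [-2, 0, -9]
  [-2, 7, -8]

Apply the min-plus product entry-by-entry:
  C[0][0] = min over k of (A[0][0] + B[0][0] = -5 + 2 = -3, A[0][1] + B[1][0] = 10 + 7 = 17, A[0][2] + B[2][0] = -1 + -5 = -6) = -6 (attained at k = 2)
  C[0][1] = min over k of (A[0][0] + B[0][1] = -5 + 10 = 5, A[0][1] + B[1][1] = 10 + 1 = 11, A[0][2] + B[2][1] = -1 + 8 = 7) = 5 (attained at k = 0)
  C[0][2] = min over k of (A[0][0] + B[0][2] = -5 + -5 = -10, A[0][1] + B[1][2] = 10 + 10 = 20, A[0][2] + B[2][2] = -1 + 7 = 6) = -10 (attained at k = 0)
  C[1][0] = min over k of (A[1][0] + B[0][0] = -4 + 2 = -2, A[1][1] + B[1][0] = -1 + 7 = 6, A[1][2] + B[2][0] = 4 + -5 = -1) = -2 (attained at k = 0)
  C[1][1] = min over k of (A[1][0] + B[0][1] = -4 + 10 = 6, A[1][1] + B[1][1] = -1 + 1 = 0, A[1][2] + B[2][1] = 4 + 8 = 12) = 0 (attained at k = 1)
  C[1][2] = min over k of (A[1][0] + B[0][2] = -4 + -5 = -9, A[1][1] + B[1][2] = -1 + 10 = 9, A[1][2] + B[2][2] = 4 + 7 = 11) = -9 (attained at k = 0)
  C[2][0] = min over k of (A[2][0] + B[0][0] = -3 + 2 = -1, A[2][1] + B[1][0] = 6 + 7 = 13, A[2][2] + B[2][0] = 3 + -5 = -2) = -2 (attained at k = 2)
  C[2][1] = min over k of (A[2][0] + B[0][1] = -3 + 10 = 7, A[2][1] + B[1][1] = 6 + 1 = 7, A[2][2] + B[2][1] = 3 + 8 = 11) = 7 (attained at k = 0)
  C[2][2] = min over k of (A[2][0] + B[0][2] = -3 + -5 = -8, A[2][1] + B[1][2] = 6 + 10 = 16, A[2][2] + B[2][2] = 3 + 7 = 10) = -8 (attained at k = 0)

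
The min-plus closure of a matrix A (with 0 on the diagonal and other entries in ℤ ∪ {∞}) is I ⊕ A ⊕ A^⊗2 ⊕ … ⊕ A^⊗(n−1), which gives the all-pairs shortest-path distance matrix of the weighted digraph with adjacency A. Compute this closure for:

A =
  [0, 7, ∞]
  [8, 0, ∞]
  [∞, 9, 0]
Closure =
  [0, 7, ∞]
  [8, 0, ∞]
  [17, 9, 0]

This is the Floyd-Warshall all-pairs shortest-path computation. For each intermediate vertex k = 0, 1, …, 2, update dist[i][j] ← min(dist[i][j], dist[i][k] + dist[k][j]). The final matrix gives, for each (i, j), the minimum total weight of any directed path from i to j (possibly empty when i = j).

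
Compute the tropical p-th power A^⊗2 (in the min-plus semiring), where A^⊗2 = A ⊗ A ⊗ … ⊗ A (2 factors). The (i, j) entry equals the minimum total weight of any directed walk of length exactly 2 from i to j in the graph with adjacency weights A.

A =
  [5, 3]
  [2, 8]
A^⊗2 =
  [5, 8]
  [7, 5]

Each entry (A^⊗2)_ij equals the minimum over all length-2 walks i = v_0 → v_1 → … → v_2 = j of Σ_t A[v_t][v_{t+1}]. For example, for (i, j) = (0, 1) we minimise over 2 possible intermediate vertex sequences; the minimum is 8, attained along the walk 0 → 0 → 1.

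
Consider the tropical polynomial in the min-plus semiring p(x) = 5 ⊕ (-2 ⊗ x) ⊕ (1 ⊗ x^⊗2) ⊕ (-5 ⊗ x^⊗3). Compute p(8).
p(8) = 5

A tropical monomial a ⊗ x^⊗i evaluates to a + i · x. Evaluating each term at x = 8:
  Term 0 contributes 5 + 0 · 8 = 5
  Term 1 contributes -2 + 1 · 8 = 6
  Term 2 contributes 1 + 2 · 8 = 17
  Term 3 contributes -5 + 3 · 8 = 19
p(8) = ⊕ of these = min[5, 6, 17, 19] = 5.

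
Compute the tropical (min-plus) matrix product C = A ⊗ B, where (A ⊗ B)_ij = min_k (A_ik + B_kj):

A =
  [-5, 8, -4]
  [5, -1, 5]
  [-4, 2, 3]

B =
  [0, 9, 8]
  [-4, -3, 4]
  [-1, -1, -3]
A ⊗ B =
  [-5, -5, -7]
  [-5, -4, 2]
  [-4, -1, 0]

Apply the min-plus product entry-by-entry:
  C[0][0] = min over k of (A[0][0] + B[0][0] = -5 + 0 = -5, A[0][1] + B[1][0] = 8 + -4 = 4, A[0][2] + B[2][0] = -4 + -1 = -5) = -5 (attained at k = 0)
  C[0][1] = min over k of (A[0][0] + B[0][1] = -5 + 9 = 4, A[0][1] + B[1][1] = 8 + -3 = 5, A[0][2] + B[2][1] = -4 + -1 = -5) = -5 (attained at k = 2)
  C[0][2] = min over k of (A[0][0] + B[0][2] = -5 + 8 = 3, A[0][1] + B[1][2] = 8 + 4 = 12, A[0][2] + B[2][2] = -4 + -3 = -7) = -7 (attained at k = 2)
  C[1][0] = min over k of (A[1][0] + B[0][0] = 5 + 0 = 5, A[1][1] + B[1][0] = -1 + -4 = -5, A[1][2] + B[2][0] = 5 + -1 = 4) = -5 (attained at k = 1)
  C[1][1] = min over k of (A[1][0] + B[0][1] = 5 + 9 = 14, A[1][1] + B[1][1] = -1 + -3 = -4, A[1][2] + B[2][1] = 5 + -1 = 4) = -4 (attained at k = 1)
  C[1][2] = min over k of (A[1][0] + B[0][2] = 5 + 8 = 13, A[1][1] + B[1][2] = -1 + 4 = 3, A[1][2] + B[2][2] = 5 + -3 = 2) = 2 (attained at k = 2)
  C[2][0] = min over k of (A[2][0] + B[0][0] = -4 + 0 = -4, A[2][1] + B[1][0] = 2 + -4 = -2, A[2][2] + B[2][0] = 3 + -1 = 2) = -4 (attained at k = 0)
  C[2][1] = min over k of (A[2][0] + B[0][1] = -4 + 9 = 5, A[2][1] + B[1][1] = 2 + -3 = -1, A[2][2] + B[2][1] = 3 + -1 = 2) = -1 (attained at k = 1)
  C[2][2] = min over k of (A[2][0] + B[0][2] = -4 + 8 = 4, A[2][1] + B[1][2] = 2 + 4 = 6, A[2][2] + B[2][2] = 3 + -3 = 0) = 0 (attained at k = 2)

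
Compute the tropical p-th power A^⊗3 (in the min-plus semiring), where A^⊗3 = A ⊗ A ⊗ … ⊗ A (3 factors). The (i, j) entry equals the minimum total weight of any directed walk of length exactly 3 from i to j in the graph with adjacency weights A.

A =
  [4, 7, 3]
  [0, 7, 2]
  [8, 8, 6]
A^⊗3 =
  [11, 14, 10]
  [7, 11, 7]
  [12, 15, 11]

Each entry (A^⊗3)_ij equals the minimum over all length-3 walks i = v_0 → v_1 → … → v_3 = j of Σ_t A[v_t][v_{t+1}]. For example, for (i, j) = (0, 2) we minimise over 9 possible intermediate vertex sequences; the minimum is 10, attained along the walk 0 → 1 → 0 → 2.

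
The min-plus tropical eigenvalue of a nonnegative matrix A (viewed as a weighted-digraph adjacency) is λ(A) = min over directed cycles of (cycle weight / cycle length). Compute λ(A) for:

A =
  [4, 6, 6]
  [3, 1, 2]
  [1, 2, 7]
λ(A) = 1

Enumerate directed cycles and compute their means (weight / length). Sample:
  cycle 0 → 0: weight = 4, length = 1, mean = 4/1 ≈ 4.000
  cycle 1 → 1: weight = 1, length = 1, mean = 1/1 ≈ 1.000
  cycle 2 → 2: weight = 7, length = 1, mean = 7/1 ≈ 7.000
  cycle 0 → 1 → 0: weight = 9, length = 2, mean = 9/2 ≈ 4.500
  cycle 0 → 2 → 0: weight = 7, length = 2, mean = 7/2 ≈ 3.500
  cycle 1 → 0 → 1: weight = 9, length = 2, mean = 9/2 ≈ 4.500
Minimum mean = 1.000, attained e.g. along the cycle 1 → 1 with weight 1 and length 1. So λ(A) = 1/1 = 1.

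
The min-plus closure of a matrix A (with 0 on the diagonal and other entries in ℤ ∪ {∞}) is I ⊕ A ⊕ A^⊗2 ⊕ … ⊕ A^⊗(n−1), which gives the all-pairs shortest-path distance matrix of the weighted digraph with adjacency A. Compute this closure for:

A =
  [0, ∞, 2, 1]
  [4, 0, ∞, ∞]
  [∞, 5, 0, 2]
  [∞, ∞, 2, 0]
Closure =
  [0, 7, 2, 1]
  [4, 0, 6, 5]
  [9, 5, 0, 2]
  [11, 7, 2, 0]

This is the Floyd-Warshall all-pairs shortest-path computation. For each intermediate vertex k = 0, 1, …, 3, update dist[i][j] ← min(dist[i][j], dist[i][k] + dist[k][j]). The final matrix gives, for each (i, j), the minimum total weight of any directed path from i to j (possibly empty when i = j).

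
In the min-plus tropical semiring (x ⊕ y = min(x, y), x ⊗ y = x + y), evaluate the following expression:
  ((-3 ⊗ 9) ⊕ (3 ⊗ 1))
((-3 ⊗ 9) ⊕ (3 ⊗ 1)) = 4

Expand innermost to outermost. Recall ⊕ takes the minimum of its arguments and ⊗ takes their sum. Working out the expression ((-3 ⊗ 9) ⊕ (3 ⊗ 1)) gives 4.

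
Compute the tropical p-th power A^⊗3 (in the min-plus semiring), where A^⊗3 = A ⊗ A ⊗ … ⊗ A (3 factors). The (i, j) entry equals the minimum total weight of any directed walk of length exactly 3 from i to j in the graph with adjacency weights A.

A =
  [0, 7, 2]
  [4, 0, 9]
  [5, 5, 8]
A^⊗3 =
  [0, 7, 2]
  [4, 0, 6]
  [5, 5, 7]

Each entry (A^⊗3)_ij equals the minimum over all length-3 walks i = v_0 → v_1 → … → v_3 = j of Σ_t A[v_t][v_{t+1}]. For example, for (i, j) = (0, 2) we minimise over 9 possible intermediate vertex sequences; the minimum is 2, attained along the walk 0 → 0 → 0 → 2.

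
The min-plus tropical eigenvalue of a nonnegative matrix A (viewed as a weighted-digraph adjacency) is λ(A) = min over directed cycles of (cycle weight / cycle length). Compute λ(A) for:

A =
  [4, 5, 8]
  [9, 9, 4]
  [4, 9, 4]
λ(A) = 4

Enumerate directed cycles and compute their means (weight / length). Sample:
  cycle 0 → 0: weight = 4, length = 1, mean = 4/1 ≈ 4.000
  cycle 1 → 1: weight = 9, length = 1, mean = 9/1 ≈ 9.000
  cycle 2 → 2: weight = 4, length = 1, mean = 4/1 ≈ 4.000
  cycle 0 → 1 → 0: weight = 14, length = 2, mean = 14/2 ≈ 7.000
  cycle 0 → 2 → 0: weight = 12, length = 2, mean = 12/2 ≈ 6.000
  cycle 1 → 0 → 1: weight = 14, length = 2, mean = 14/2 ≈ 7.000
Minimum mean = 4.000, attained e.g. along the cycle 0 → 0 with weight 4 and length 1. So λ(A) = 4/1 = 4.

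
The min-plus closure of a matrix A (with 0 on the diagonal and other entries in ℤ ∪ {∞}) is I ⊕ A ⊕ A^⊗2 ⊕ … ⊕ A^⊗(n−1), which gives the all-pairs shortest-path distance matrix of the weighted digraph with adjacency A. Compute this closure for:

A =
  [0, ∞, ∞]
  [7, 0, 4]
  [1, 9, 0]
Closure =
  [0, ∞, ∞]
  [5, 0, 4]
  [1, 9, 0]

This is the Floyd-Warshall all-pairs shortest-path computation. For each intermediate vertex k = 0, 1, …, 2, update dist[i][j] ← min(dist[i][j], dist[i][k] + dist[k][j]). The final matrix gives, for each (i, j), the minimum total weight of any directed path from i to j (possibly empty when i = j).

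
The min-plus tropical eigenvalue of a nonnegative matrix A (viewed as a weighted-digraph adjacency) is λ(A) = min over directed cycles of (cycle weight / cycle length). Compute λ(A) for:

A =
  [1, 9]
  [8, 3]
λ(A) = 1

Enumerate directed cycles and compute their means (weight / length). Sample:
  cycle 0 → 0: weight = 1, length = 1, mean = 1/1 ≈ 1.000
  cycle 1 → 1: weight = 3, length = 1, mean = 3/1 ≈ 3.000
  cycle 0 → 1 → 0: weight = 17, length = 2, mean = 17/2 ≈ 8.500
  cycle 1 → 0 → 1: weight = 17, length = 2, mean = 17/2 ≈ 8.500
Minimum mean = 1.000, attained e.g. along the cycle 0 → 0 with weight 1 and length 1. So λ(A) = 1/1 = 1.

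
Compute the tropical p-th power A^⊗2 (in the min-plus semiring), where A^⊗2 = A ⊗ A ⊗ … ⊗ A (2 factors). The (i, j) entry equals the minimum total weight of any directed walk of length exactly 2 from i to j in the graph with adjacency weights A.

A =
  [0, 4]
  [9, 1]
A^⊗2 =
  [0, 4]
  [9, 2]

Each entry (A^⊗2)_ij equals the minimum over all length-2 walks i = v_0 → v_1 → … → v_2 = j of Σ_t A[v_t][v_{t+1}]. For example, for (i, j) = (0, 1) we minimise over 2 possible intermediate vertex sequences; the minimum is 4, attained along the walk 0 → 0 → 1.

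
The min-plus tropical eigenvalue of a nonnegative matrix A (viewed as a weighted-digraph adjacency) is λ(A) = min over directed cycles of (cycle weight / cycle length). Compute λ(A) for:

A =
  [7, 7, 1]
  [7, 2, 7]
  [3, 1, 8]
λ(A) = 2

Enumerate directed cycles and compute their means (weight / length). Sample:
  cycle 0 → 0: weight = 7, length = 1, mean = 7/1 ≈ 7.000
  cycle 1 → 1: weight = 2, length = 1, mean = 2/1 ≈ 2.000
  cycle 2 → 2: weight = 8, length = 1, mean = 8/1 ≈ 8.000
  cycle 0 → 1 → 0: weight = 14, length = 2, mean = 14/2 ≈ 7.000
  cycle 0 → 2 → 0: weight = 4, length = 2, mean = 4/2 ≈ 2.000
  cycle 1 → 0 → 1: weight = 14, length = 2, mean = 14/2 ≈ 7.000
Minimum mean = 2.000, attained e.g. along the cycle 1 → 1 with weight 2 and length 1. So λ(A) = 2/1 = 2.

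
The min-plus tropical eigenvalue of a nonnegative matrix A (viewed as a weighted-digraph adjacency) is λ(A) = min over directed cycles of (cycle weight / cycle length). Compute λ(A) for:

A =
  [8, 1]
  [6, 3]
λ(A) = 3

Enumerate directed cycles and compute their means (weight / length). Sample:
  cycle 0 → 0: weight = 8, length = 1, mean = 8/1 ≈ 8.000
  cycle 1 → 1: weight = 3, length = 1, mean = 3/1 ≈ 3.000
  cycle 0 → 1 → 0: weight = 7, length = 2, mean = 7/2 ≈ 3.500
  cycle 1 → 0 → 1: weight = 7, length = 2, mean = 7/2 ≈ 3.500
Minimum mean = 3.000, attained e.g. along the cycle 1 → 1 with weight 3 and length 1. So λ(A) = 3/1 = 3.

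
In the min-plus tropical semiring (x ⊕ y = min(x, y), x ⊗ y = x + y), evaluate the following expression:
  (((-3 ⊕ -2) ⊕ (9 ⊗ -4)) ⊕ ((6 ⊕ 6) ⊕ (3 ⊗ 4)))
(((-3 ⊕ -2) ⊕ (9 ⊗ -4)) ⊕ ((6 ⊕ 6) ⊕ (3 ⊗ 4))) = -3

Expand innermost to outermost. Recall ⊕ takes the minimum of its arguments and ⊗ takes their sum. Working out the expression (((-3 ⊕ -2) ⊕ (9 ⊗ -4)) ⊕ ((6 ⊕ 6) ⊕ (3 ⊗ 4))) gives -3.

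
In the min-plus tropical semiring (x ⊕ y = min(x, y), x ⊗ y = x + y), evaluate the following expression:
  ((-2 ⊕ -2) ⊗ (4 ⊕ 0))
((-2 ⊕ -2) ⊗ (4 ⊕ 0)) = -2

Expand innermost to outermost. Recall ⊕ takes the minimum of its arguments and ⊗ takes their sum. Working out the expression ((-2 ⊕ -2) ⊗ (4 ⊕ 0)) gives -2.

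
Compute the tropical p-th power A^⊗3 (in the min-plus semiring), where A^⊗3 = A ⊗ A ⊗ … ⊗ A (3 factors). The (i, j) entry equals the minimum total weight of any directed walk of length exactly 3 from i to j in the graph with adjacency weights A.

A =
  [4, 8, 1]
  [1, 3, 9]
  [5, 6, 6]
A^⊗3 =
  [8, 10, 7]
  [7, 8, 5]
  [10, 12, 8]

Each entry (A^⊗3)_ij equals the minimum over all length-3 walks i = v_0 → v_1 → … → v_3 = j of Σ_t A[v_t][v_{t+1}]. For example, for (i, j) = (0, 2) we minimise over 9 possible intermediate vertex sequences; the minimum is 7, attained along the walk 0 → 2 → 0 → 2.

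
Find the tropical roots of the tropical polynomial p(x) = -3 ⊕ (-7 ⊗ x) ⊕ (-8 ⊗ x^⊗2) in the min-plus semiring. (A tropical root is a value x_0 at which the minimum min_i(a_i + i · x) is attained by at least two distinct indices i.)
Roots: {1, 4}

Each tropical root is a break point of the lower envelope of the lines y = a_i + i · x (there are 3 lines, with slopes 0, 1, ..., 2). Only the lines that attain the minimum somewhere contribute to roots; other lines are dominated. Here the surviving (envelope) indices are i = 2, i = 1, i = 0.
Intersections between consecutive envelope lines give the roots: for adjacent envelope indices i < j the intersection is x = (a_i − a_j) / (j − i). Reading off the sorted break points: {1, 4}.
Verification: at each break x_0, at least two indices attain the minimum of min_i(a_i + i · x_0).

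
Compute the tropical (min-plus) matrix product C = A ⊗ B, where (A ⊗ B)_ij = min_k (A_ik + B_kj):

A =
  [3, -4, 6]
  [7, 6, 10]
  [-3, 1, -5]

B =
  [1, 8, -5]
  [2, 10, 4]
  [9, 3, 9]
A ⊗ B =
  [-2, 6, -2]
  [8, 13, 2]
  [-2, -2, -8]

Apply the min-plus product entry-by-entry:
  C[0][0] = min over k of (A[0][0] + B[0][0] = 3 + 1 = 4, A[0][1] + B[1][0] = -4 + 2 = -2, A[0][2] + B[2][0] = 6 + 9 = 15) = -2 (attained at k = 1)
  C[0][1] = min over k of (A[0][0] + B[0][1] = 3 + 8 = 11, A[0][1] + B[1][1] = -4 + 10 = 6, A[0][2] + B[2][1] = 6 + 3 = 9) = 6 (attained at k = 1)
  C[0][2] = min over k of (A[0][0] + B[0][2] = 3 + -5 = -2, A[0][1] + B[1][2] = -4 + 4 = 0, A[0][2] + B[2][2] = 6 + 9 = 15) = -2 (attained at k = 0)
  C[1][0] = min over k of (A[1][0] + B[0][0] = 7 + 1 = 8, A[1][1] + B[1][0] = 6 + 2 = 8, A[1][2] + B[2][0] = 10 + 9 = 19) = 8 (attained at k = 0)
  C[1][1] = min over k of (A[1][0] + B[0][1] = 7 + 8 = 15, A[1][1] + B[1][1] = 6 + 10 = 16, A[1][2] + B[2][1] = 10 + 3 = 13) = 13 (attained at k = 2)
  C[1][2] = min over k of (A[1][0] + B[0][2] = 7 + -5 = 2, A[1][1] + B[1][2] = 6 + 4 = 10, A[1][2] + B[2][2] = 10 + 9 = 19) = 2 (attained at k = 0)
  C[2][0] = min over k of (A[2][0] + B[0][0] = -3 + 1 = -2, A[2][1] + B[1][0] = 1 + 2 = 3, A[2][2] + B[2][0] = -5 + 9 = 4) = -2 (attained at k = 0)
  C[2][1] = min over k of (A[2][0] + B[0][1] = -3 + 8 = 5, A[2][1] + B[1][1] = 1 + 10 = 11, A[2][2] + B[2][1] = -5 + 3 = -2) = -2 (attained at k = 2)
  C[2][2] = min over k of (A[2][0] + B[0][2] = -3 + -5 = -8, A[2][1] + B[1][2] = 1 + 4 = 5, A[2][2] + B[2][2] = -5 + 9 = 4) = -8 (attained at k = 0)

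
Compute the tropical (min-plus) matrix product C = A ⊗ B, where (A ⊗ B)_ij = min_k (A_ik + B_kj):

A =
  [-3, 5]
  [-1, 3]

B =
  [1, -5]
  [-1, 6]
A ⊗ B =
  [-2, -8]
  [0, -6]

Apply the min-plus product entry-by-entry:
  C[0][0] = min over k of (A[0][0] + B[0][0] = -3 + 1 = -2, A[0][1] + B[1][0] = 5 + -1 = 4) = -2 (attained at k = 0)
  C[0][1] = min over k of (A[0][0] + B[0][1] = -3 + -5 = -8, A[0][1] + B[1][1] = 5 + 6 = 11) = -8 (attained at k = 0)
  C[1][0] = min over k of (A[1][0] + B[0][0] = -1 + 1 = 0, A[1][1] + B[1][0] = 3 + -1 = 2) = 0 (attained at k = 0)
  C[1][1] = min over k of (A[1][0] + B[0][1] = -1 + -5 = -6, A[1][1] + B[1][1] = 3 + 6 = 9) = -6 (attained at k = 0)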